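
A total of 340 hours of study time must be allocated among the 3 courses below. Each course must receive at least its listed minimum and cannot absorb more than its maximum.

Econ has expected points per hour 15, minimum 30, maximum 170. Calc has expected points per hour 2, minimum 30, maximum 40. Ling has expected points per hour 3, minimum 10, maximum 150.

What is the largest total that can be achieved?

3030

Meeting every minimum uses 30+30+10 = 70 hours, leaving 270.
Order the courses by expected points per hour: Econ 15 > Ling 3 > Calc 2.
Econ: +140 to 170 (cap) ; 130 left.
Ling: +130 (room for 140) → 140. Pool exhausted.
Total = 15×170 + 2×30 + 3×140 = 3030.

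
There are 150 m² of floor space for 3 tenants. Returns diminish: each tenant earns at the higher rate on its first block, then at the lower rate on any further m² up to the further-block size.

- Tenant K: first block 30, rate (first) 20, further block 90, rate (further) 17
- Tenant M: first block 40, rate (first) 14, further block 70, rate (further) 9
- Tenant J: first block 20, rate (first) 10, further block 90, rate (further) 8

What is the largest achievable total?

Order all 6 blocks by rate: Tenant K/T1 20 > Tenant K/T2 17 > Tenant M/T1 14 > Tenant J/T1 10 > Tenant M/T2 9 > Tenant J/T2 8.
Fill Tenant K T1 block (30 at 20) — 120 left.
Tenant K T2 at 17: fill all 90 — 30 left.
Tenant M T1 at 14: only 30 left, fill 30.
Total = 20×30 + 17×90 + 14×30 = 2550.

2550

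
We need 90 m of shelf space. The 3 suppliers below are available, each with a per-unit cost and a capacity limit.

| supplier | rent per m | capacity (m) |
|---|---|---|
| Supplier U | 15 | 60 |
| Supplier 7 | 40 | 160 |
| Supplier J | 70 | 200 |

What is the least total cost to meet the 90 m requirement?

Cheapest first:
Supplier U (15): use full 60 ; 30 m to go.
Take 30 from Supplier 7 at 40 to finish.
Supplier J: unused.
Cost = 60×15 + 30×40 = 2100.

2100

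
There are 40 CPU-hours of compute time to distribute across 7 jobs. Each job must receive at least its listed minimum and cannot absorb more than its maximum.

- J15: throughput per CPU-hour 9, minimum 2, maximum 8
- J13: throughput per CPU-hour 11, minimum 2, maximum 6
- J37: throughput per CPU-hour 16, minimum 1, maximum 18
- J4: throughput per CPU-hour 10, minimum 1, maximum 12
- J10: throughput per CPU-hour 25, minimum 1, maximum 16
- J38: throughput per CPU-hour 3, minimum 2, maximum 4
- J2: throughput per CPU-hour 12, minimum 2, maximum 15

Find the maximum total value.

Meeting every minimum uses 2+2+1+1+1+2+2 = 11 CPU-hours, leaving 29.
Rank by throughput per CPU-hour: J10 25 > J37 16 > J2 12 > J13 11 > J4 10 > J15 9 > J38 3.
J10: +15 to 16 (cap) ; 14 left.
J37: +14 (room for 17) → 15. Pool exhausted.
Total = 9×2 + 11×2 + 16×15 + 10×1 + 25×16 + 3×2 + 12×2 = 720.

720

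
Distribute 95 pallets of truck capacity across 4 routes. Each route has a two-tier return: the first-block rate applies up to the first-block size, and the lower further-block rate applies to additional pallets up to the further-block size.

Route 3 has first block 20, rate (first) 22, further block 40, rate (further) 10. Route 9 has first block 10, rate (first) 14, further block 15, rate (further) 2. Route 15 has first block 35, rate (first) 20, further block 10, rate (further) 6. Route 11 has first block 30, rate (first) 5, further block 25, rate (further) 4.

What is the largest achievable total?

1580

Treat each block as its own option and order by rate: Route 3/first 22 > Route 15/first 20 > Route 9/first 14 > Route 3/second 10 > Route 15/second 6 > Route 11/first 5 > Route 11/second 4 > Route 9/second 2.
Route 3 first at 22: fill all 20 — 75 left.
Fill Route 15 first block (35 at 20) — 40 left.
Route 9/first (14): +10 — 30 left.
Route 3/second: +30 of 40 at 10; pool empty.
Total = 22×20 + 20×35 + 14×10 + 10×30 = 1580.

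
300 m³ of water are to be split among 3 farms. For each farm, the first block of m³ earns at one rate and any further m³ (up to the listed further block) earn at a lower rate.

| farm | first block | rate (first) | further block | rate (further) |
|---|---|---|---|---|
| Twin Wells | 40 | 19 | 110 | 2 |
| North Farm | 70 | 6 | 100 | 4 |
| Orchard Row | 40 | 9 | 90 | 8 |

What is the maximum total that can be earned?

Rank every tier by rate: Twin Wells/first 19 > Orchard Row/first 9 > Orchard Row/second 8 > North Farm/first 6 > North Farm/second 4 > Twin Wells/second 2.
Fill Twin Wells first block (40 at 19) ; 260 left.
Orchard Row/first (9): +40 ; 220 left.
Orchard Row second at 8: fill all 90 ; 130 left.
Fill North Farm first block (70 at 6) ; 60 left.
North Farm/second: +60 of 100 at 4; pool empty.
Total = 19×40 + 9×40 + 8×90 + 6×70 + 4×60 = 2500.

2500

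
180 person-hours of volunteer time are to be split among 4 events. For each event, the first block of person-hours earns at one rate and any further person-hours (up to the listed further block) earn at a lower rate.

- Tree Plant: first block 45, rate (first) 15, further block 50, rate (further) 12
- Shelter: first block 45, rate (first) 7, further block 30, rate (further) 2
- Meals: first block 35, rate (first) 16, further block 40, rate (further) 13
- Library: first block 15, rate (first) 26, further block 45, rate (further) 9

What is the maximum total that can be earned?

Treat each block as its own option and order by rate: Library/T1 26 > Meals/T1 16 > Tree Plant/T1 15 > Meals/T2 13 > Tree Plant/T2 12 > Library/T2 9 > Shelter/T1 7 > Shelter/T2 2.
Fill Library T1 block (15 at 26) — 165 left.
Meals/T1 (16): +35 — 130 left.
Fill Tree Plant T1 block (45 at 15) — 85 left.
Fill Meals T2 block (40 at 13) — 45 left.
45 remain; put them into Tree Plant T2 at 12.
Total = 26×15 + 16×35 + 15×45 + 13×40 + 12×45 = 2685.

2685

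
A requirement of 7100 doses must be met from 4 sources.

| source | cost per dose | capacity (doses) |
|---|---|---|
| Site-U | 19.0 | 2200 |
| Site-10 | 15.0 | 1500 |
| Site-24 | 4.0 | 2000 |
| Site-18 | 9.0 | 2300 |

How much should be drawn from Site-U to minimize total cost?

1300

Use sources in increasing cost order.
Site-24 (4.0): use full 2000 — 5100 doses to go.
Site-18 at 9.0: take all 2300 doses — 2800 still needed.
Site-10 at 15.0: take all 1500 doses — 1300 still needed.
Site-U (19.0): take the remaining 1300 — done.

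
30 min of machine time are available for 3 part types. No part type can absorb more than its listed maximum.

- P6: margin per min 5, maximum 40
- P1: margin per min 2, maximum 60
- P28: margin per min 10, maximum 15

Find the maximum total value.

225

Rank by margin per min: P28 10 > P6 5 > P1 2.
P28: +15 to 15 (cap) → 15 left.
Only 15 left; P6 takes them to reach 15.
Total = 5×15 + 10×15 = 225.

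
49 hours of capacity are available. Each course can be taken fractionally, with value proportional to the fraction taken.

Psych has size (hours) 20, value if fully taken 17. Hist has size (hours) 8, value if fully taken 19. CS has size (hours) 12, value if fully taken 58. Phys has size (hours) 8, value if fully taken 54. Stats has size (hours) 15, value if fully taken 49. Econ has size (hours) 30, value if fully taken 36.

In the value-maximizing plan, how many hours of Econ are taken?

6

Rank by value-to-size ratio: Phys 54/8≈6.75, CS 58/12≈4.83, Stats 49/15≈3.27, Hist 19/8≈2.38, Econ 36/30≈1.2, Psych 17/20≈0.85.
Phys: take in full, 8 hours for value 54 — 41 left.
All 12 hours of CS fit (value 58) — 29 remain.
All 15 hours of Stats fit (value 49) — 14 remain.
All 8 hours of Hist fit (value 19) — 6 remain.
Only 6 hours remain; take 6/30 of Econ for value 36×6/30 = 7.2.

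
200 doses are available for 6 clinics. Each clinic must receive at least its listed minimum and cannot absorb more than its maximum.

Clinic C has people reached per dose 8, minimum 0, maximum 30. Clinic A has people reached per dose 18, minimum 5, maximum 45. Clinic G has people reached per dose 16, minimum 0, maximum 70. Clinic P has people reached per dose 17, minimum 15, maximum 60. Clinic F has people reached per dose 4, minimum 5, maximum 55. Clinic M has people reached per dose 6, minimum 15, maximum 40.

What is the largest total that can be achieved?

Meeting every minimum uses 0+5+0+15+5+15 = 40 doses, leaving 160.
Order the clinics by people reached per dose: Clinic A 18 > Clinic P 17 > Clinic G 16 > Clinic C 8 > Clinic M 6 > Clinic F 4.
Clinic A takes 40 more to reach its cap of 45 ; 120 left.
Clinic P takes 45 more to reach its cap of 60 ; 75 left.
Clinic G takes 70 more to reach its cap of 70 ; 5 left.
Only 5 left; Clinic C takes them to reach 5.
Total = 8×5 + 18×45 + 16×70 + 17×60 + 4×5 + 6×15 = 3100.

3100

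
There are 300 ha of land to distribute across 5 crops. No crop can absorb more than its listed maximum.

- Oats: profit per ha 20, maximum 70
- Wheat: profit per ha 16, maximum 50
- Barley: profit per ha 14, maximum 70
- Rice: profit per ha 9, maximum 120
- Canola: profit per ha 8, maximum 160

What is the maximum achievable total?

4170

Order the crops by profit per ha: Oats 20 > Wheat 16 > Barley 14 > Rice 9 > Canola 8.
Give Oats 70 to hit its cap of 70 — 230 left.
Give Wheat 50 to hit its cap of 50 — 180 left.
Barley: +70 to 70 (cap) — 110 left.
Rice has room for 120 but only 110 remain, so it gets 110.
Total = 20×70 + 16×50 + 14×70 + 9×110 = 4170.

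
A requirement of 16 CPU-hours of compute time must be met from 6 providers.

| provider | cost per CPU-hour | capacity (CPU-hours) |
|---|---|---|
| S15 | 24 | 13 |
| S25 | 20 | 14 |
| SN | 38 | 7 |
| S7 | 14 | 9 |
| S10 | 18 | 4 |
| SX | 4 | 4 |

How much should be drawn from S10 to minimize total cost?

Fill from the cheapest provider first.
Take 4 from SX at 4 ; need 12 more.
Take 9 from S7 at 14 ; need 3 more.
Take 3 from S10 at 18 to finish.
S25, S15, SN: unused.

3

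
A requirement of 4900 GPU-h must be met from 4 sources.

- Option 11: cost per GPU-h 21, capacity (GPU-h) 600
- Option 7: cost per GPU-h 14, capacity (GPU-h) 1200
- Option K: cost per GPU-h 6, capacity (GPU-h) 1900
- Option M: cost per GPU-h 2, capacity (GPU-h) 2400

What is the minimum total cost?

24600

Cheapest first:
Option M (2): use full 2400 → 2500 GPU-h to go.
Option K at 6: take all 1900 GPU-h → 600 still needed.
Take 600 from Option 7 at 14 to finish.
Option 11: unused.
Cost = 2400×2 + 1900×6 + 600×14 = 24600.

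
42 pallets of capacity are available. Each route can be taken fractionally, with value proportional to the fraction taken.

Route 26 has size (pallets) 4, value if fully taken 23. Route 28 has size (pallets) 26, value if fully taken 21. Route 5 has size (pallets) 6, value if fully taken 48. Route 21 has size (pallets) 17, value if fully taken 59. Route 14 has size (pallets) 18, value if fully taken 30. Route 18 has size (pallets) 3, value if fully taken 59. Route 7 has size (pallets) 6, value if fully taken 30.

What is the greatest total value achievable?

Best value per unit of size first: Route 18 59/3≈19.7, Route 5 48/6≈8, Route 26 23/4≈5.75, Route 7 30/6≈5, Route 21 59/17≈3.47, Route 14 30/18≈1.67, Route 28 21/26≈0.808.
Take all of Route 18 (3 pallets, value 59) → 39 pallets left.
Take all of Route 5 (6 pallets, value 48) → 33 pallets left.
All 4 pallets of Route 26 fit (value 23) → 29 remain.
Take all of Route 7 (6 pallets, value 30) → 23 pallets left.
Take all of Route 21 (17 pallets, value 59) → 6 pallets left.
6 pallets left: a 6/18 share of Route 14 gives 30×6/18 = 10.
Total value = 229.

229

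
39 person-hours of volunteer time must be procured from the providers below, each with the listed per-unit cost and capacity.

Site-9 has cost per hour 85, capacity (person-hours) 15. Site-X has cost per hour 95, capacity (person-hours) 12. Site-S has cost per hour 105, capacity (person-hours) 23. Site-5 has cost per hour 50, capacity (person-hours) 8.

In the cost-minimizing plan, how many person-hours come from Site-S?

Fill from the cheapest provider first.
Take 8 from Site-5 at 50 ; need 31 more.
Take 15 from Site-9 at 85 ; need 16 more.
Take 12 from Site-X at 95 ; need 4 more.
Take 4 from Site-S at 105 to finish.

4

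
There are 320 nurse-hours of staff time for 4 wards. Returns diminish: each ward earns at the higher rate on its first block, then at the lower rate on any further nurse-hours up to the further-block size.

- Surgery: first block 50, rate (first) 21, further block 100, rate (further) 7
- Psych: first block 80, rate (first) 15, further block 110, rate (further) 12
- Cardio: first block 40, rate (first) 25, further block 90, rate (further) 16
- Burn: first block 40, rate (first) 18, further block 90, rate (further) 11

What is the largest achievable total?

5650

Order all 8 blocks by rate: Cardio/T1 25 > Surgery/T1 21 > Burn/T1 18 > Cardio/T2 16 > Psych/T1 15 > Psych/T2 12 > Burn/T2 11 > Surgery/T2 7.
Cardio T1 at 25: fill all 40 → 280 left.
Fill Surgery T1 block (50 at 21) → 230 left.
Burn T1 at 18: fill all 40 → 190 left.
Cardio T2 at 16: fill all 90 → 100 left.
Psych T1 at 15: fill all 80 → 20 left.
20 remain; put them into Psych T2 at 12.
Total = 25×40 + 21×50 + 18×40 + 16×90 + 15×80 + 12×20 = 5650.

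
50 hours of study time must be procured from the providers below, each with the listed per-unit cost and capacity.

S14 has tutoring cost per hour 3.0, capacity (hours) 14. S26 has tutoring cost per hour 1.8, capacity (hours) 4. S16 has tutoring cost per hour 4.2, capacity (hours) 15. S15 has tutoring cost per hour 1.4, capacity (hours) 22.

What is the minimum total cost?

Use providers in increasing cost order.
Take 22 from S15 at 1.4 ; need 28 more.
Take 4 from S26 at 1.8 ; need 24 more.
S14 (3.0): use full 14 ; 10 hours to go.
S16 at 4.2: take 10 of its 15 ; requirement met.
Cost = 22×1.4 + 4×1.8 + 14×3.0 + 10×4.2 = 122.

122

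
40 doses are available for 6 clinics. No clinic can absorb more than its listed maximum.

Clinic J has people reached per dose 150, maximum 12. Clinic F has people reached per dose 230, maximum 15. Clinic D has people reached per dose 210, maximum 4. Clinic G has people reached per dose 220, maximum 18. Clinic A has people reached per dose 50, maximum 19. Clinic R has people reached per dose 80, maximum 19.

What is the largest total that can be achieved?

8700

Rank by people reached per dose: Clinic F 230 > Clinic G 220 > Clinic D 210 > Clinic J 150 > Clinic R 80 > Clinic A 50.
Give Clinic F 15 to hit its cap of 15 → 25 left.
Give Clinic G 18 to hit its cap of 18 → 7 left.
Clinic D: +4 to 4 (cap) → 3 left.
Only 3 left; Clinic J takes them to reach 3.
Total = 150×3 + 230×15 + 210×4 + 220×18 = 8700.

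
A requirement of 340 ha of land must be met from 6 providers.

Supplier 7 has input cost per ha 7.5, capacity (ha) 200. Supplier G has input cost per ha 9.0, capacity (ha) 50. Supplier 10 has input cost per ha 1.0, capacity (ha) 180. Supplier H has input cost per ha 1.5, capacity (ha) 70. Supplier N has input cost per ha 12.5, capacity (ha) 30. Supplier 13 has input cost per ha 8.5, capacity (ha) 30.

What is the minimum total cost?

960

Cheapest first:
Take 180 from Supplier 10 at 1.0 → need 160 more.
Supplier H at 1.5: take all 70 ha → 90 still needed.
Supplier 7 (7.5): take the remaining 90 → done.
Supplier 13, Supplier G, Supplier N: unused.
Cost = 180×1.0 + 70×1.5 + 90×7.5 = 960.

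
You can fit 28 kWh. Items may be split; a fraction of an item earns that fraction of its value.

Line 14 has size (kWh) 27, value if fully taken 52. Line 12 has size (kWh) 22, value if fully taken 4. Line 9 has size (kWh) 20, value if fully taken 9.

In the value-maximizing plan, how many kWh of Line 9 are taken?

1

Best value per unit of size first: Line 14 52/27≈1.93, Line 9 9/20≈0.45, Line 12 4/22≈0.182.
Take all of Line 14 (27 kWh, value 52) — 1 kWh left.
1 kWh left: a 1/20 share of Line 9 gives 9×1/20 = 0.45.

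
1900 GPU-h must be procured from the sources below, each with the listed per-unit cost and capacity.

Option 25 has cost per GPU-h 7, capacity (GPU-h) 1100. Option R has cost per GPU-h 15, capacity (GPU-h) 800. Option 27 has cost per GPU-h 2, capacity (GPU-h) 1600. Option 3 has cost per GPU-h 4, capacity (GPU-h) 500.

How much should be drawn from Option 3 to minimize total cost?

Use sources in increasing cost order.
Option 27 at 2: take all 1600 GPU-h → 300 still needed.
Take 300 from Option 3 at 4 to finish.
Option 25, Option R: unused.

300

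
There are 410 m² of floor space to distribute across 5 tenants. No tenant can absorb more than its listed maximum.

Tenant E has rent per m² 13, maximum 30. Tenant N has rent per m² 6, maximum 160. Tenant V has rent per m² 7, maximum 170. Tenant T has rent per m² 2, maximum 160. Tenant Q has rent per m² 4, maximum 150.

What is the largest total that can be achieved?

2740

Order the tenants by rent per m²: Tenant E 13 > Tenant V 7 > Tenant N 6 > Tenant Q 4 > Tenant T 2.
Tenant E: +30 to 30 (cap) → 380 left.
Tenant V takes 170 to reach its cap of 170 → 210 left.
Give Tenant N 160 to hit its cap of 160 → 50 left.
Tenant Q has room for 150 but only 50 remain, so it gets 50.
Total = 13×30 + 6×160 + 7×170 + 4×50 = 2740.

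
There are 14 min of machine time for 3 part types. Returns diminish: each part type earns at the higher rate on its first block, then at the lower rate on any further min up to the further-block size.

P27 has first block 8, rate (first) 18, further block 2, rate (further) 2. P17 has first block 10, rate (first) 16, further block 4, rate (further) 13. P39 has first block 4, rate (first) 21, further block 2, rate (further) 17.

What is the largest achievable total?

Rank every tier by rate: P39/tier1 21 > P27/tier1 18 > P39/tier2 17 > P17/tier1 16 > P17/tier2 13 > P27/tier2 2.
Fill P39 tier1 block (4 at 21) — 10 left.
P27 tier1 at 18: fill all 8 — 2 left.
P39 tier2 at 17: fill all 2 — 0 left.
Total = 21×4 + 18×8 + 17×2 = 262.

262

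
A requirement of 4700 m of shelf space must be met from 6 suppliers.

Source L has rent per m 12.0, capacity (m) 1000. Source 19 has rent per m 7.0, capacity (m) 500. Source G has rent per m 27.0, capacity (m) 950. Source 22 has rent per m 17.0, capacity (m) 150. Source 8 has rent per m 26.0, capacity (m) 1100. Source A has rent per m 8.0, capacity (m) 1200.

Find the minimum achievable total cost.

Use suppliers in increasing cost order.
Source 19 (7.0): use full 500 — 4200 m to go.
Source A at 8.0: take all 1200 m — 3000 still needed.
Take 1000 from Source L at 12.0 — need 2000 more.
Source 22 at 17.0: take all 150 m — 1850 still needed.
Take 1100 from Source 8 at 26.0 — need 750 more.
Take 750 from Source G at 27.0 to finish.
Cost = 500×7.0 + 1200×8.0 + 1000×12.0 + 150×17.0 + 1100×26.0 + 750×27.0 = 76500.

76500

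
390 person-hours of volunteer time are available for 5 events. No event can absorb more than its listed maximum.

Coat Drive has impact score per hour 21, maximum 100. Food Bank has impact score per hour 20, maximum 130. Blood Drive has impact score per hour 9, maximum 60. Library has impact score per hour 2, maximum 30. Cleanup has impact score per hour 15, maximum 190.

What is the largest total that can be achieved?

Highest impact score per hour first: Coat Drive 21 > Food Bank 20 > Cleanup 15 > Blood Drive 9 > Library 2.
Coat Drive takes 100 to reach its cap of 100 → 290 left.
Give Food Bank 130 to hit its cap of 130 → 160 left.
Cleanup has room for 190 but only 160 remain, so it gets 160.
Total = 21×100 + 20×130 + 15×160 = 7100.

7100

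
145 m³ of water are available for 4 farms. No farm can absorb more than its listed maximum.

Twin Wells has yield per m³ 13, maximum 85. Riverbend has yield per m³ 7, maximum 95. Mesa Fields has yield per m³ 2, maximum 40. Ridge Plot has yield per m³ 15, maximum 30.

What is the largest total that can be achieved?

Rank by yield per m³: Ridge Plot 15 > Twin Wells 13 > Riverbend 7 > Mesa Fields 2.
Give Ridge Plot 30 to hit its cap of 30 → 115 left.
Twin Wells: +85 to 85 (cap) → 30 left.
Only 30 left; Riverbend takes them to reach 30.
Total = 13×85 + 7×30 + 15×30 = 1765.

1765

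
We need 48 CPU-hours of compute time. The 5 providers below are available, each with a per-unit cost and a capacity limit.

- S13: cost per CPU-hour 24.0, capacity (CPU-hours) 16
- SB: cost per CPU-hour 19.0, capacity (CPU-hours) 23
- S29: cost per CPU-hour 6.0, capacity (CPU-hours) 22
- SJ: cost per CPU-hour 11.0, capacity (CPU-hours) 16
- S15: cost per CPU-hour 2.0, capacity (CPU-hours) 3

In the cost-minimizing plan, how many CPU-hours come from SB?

7

Fill from the cheapest provider first.
Take 3 from S15 at 2.0 ; need 45 more.
Take 22 from S29 at 6.0 ; need 23 more.
SJ (11.0): use full 16 ; 7 CPU-hours to go.
Take 7 from SB at 19.0 to finish.
S13: unused.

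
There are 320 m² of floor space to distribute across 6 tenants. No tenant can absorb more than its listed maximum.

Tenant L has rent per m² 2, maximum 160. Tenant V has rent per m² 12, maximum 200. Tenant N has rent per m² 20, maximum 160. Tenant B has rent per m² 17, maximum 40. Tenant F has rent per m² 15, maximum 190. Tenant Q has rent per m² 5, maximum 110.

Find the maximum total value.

5680

Rank by rent per m²: Tenant N 20 > Tenant B 17 > Tenant F 15 > Tenant V 12 > Tenant Q 5 > Tenant L 2.
Tenant N takes 160 to reach its cap of 160 ; 160 left.
Give Tenant B 40 to hit its cap of 40 ; 120 left.
Only 120 left; Tenant F takes them to reach 120.
Total = 20×160 + 17×40 + 15×120 = 5680.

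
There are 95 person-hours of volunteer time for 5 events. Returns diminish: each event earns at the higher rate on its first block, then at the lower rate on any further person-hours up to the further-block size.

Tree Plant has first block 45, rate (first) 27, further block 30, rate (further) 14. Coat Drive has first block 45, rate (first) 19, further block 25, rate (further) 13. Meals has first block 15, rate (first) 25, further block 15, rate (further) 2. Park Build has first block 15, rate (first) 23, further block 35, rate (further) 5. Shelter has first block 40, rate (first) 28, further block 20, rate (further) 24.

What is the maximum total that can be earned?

2585

Order all 10 blocks by rate: Shelter/T1 28 > Tree Plant/T1 27 > Meals/T1 25 > Shelter/T2 24 > Park Build/T1 23 > Coat Drive/T1 19 > Tree Plant/T2 14 > Coat Drive/T2 13 > Park Build/T2 5 > Meals/T2 2.
Fill Shelter T1 block (40 at 28) → 55 left.
Tree Plant/T1 (27): +45 → 10 left.
Meals/T1: +10 of 15 at 25; pool empty.
Total = 28×40 + 27×45 + 25×10 = 2585.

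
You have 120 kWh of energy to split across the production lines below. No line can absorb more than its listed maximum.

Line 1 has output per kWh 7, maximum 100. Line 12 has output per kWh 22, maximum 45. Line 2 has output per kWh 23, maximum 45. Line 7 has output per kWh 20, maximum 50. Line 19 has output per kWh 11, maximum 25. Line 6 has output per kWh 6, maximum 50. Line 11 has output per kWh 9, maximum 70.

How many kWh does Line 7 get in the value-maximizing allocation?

Order the production lines by output per kWh: Line 2 23 > Line 12 22 > Line 7 20 > Line 19 11 > Line 11 9 > Line 1 7 > Line 6 6.
Give Line 2 45 to hit its cap of 45 ; 75 left.
Line 12: +45 to 45 (cap) ; 30 left.
Line 7: +30 (room for 50) → 30. Pool exhausted.

30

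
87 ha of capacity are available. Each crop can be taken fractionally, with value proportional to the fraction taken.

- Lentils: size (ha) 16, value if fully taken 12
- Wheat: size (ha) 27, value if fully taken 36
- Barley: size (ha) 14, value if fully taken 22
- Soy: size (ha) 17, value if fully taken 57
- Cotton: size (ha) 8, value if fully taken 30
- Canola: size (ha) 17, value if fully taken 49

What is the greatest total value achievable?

197

Rank by value-to-size ratio: Cotton 30/8≈3.75, Soy 57/17≈3.35, Canola 49/17≈2.88, Barley 22/14≈1.57, Wheat 36/27≈1.33, Lentils 12/16≈0.75.
Cotton: take in full, 8 ha for value 30 — 79 left.
All 17 ha of Soy fit (value 57) — 62 remain.
Take all of Canola (17 ha, value 49) — 45 ha left.
Take all of Barley (14 ha, value 22) — 31 ha left.
Take all of Wheat (27 ha, value 36) — 4 ha left.
Fill the last 4 ha with part of Lentils: 4/16 of it earns 3.
Total value = 197.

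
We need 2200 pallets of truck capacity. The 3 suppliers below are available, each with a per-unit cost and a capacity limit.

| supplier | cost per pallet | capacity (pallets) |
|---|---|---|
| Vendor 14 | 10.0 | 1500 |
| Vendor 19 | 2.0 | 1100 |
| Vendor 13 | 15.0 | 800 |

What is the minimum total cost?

Cheapest first:
Vendor 19 at 2.0: take all 1100 pallets → 1100 still needed.
Vendor 14 (10.0): take the remaining 1100 → done.
Vendor 13: unused.
Cost = 1100×2.0 + 1100×10.0 = 13200.

13200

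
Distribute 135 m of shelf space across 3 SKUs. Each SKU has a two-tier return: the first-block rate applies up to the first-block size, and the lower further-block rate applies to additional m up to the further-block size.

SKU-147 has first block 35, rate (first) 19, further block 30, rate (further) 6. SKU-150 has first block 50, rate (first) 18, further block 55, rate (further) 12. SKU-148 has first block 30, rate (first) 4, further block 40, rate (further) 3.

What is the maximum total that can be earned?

2165

Treat each block as its own option and order by rate: SKU-147/first 19 > SKU-150/first 18 > SKU-150/second 12 > SKU-147/second 6 > SKU-148/first 4 > SKU-148/second 3.
SKU-147 first at 19: fill all 35 ; 100 left.
Fill SKU-150 first block (50 at 18) ; 50 left.
SKU-150/second: +50 of 55 at 12; pool empty.
Total = 19×35 + 18×50 + 12×50 = 2165.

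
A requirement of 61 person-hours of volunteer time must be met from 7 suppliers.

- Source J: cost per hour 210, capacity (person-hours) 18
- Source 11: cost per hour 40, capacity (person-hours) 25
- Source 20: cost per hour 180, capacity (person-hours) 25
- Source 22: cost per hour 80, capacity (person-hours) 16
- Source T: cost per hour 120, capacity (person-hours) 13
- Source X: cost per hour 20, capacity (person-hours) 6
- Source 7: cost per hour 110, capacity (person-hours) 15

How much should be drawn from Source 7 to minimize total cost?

14

Fill from the cheapest supplier first.
Source X (20): use full 6 ; 55 person-hours to go.
Source 11 (40): use full 25 ; 30 person-hours to go.
Source 22 (80): use full 16 ; 14 person-hours to go.
Take 14 from Source 7 at 110 to finish.
Source T, Source 20, Source J: unused.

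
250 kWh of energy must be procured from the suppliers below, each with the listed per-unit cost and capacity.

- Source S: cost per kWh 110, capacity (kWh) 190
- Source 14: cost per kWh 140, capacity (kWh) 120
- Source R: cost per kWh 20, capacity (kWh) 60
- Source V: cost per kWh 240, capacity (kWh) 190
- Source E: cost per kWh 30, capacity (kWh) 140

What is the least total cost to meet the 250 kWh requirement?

10900

Cheapest first:
Take 60 from Source R at 20 ; need 190 more.
Source E (30): use full 140 ; 50 kWh to go.
Take 50 from Source S at 110 to finish.
Source 14, Source V: unused.
Cost = 60×20 + 140×30 + 50×110 = 10900.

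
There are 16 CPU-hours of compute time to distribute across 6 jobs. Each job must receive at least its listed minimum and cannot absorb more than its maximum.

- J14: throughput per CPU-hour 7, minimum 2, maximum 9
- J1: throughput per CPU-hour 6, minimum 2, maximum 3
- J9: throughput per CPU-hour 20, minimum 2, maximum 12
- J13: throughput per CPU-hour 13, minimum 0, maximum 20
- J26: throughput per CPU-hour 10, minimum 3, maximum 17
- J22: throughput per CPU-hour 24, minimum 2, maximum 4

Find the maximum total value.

252

Meeting every minimum uses 2+2+2+0+3+2 = 11 CPU-hours, leaving 5.
Highest throughput per CPU-hour first: J22 24 > J9 20 > J13 13 > J26 10 > J14 7 > J1 6.
J22: +2 to 4 (cap) → 3 left.
J9: +3 (room for 10) → 5. Pool exhausted.
Total = 7×2 + 6×2 + 20×5 + 10×3 + 24×4 = 252.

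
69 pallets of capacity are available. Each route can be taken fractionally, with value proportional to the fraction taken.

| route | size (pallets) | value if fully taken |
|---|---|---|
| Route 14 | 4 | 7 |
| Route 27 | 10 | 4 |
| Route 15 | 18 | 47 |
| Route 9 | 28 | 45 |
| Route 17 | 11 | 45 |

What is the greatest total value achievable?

147.2

Sort by value density: Route 17 45/11≈4.09, Route 15 47/18≈2.61, Route 14 7/4≈1.75, Route 9 45/28≈1.61, Route 27 4/10≈0.4.
Route 17: take in full, 11 pallets for value 45 ; 58 left.
Route 15: take in full, 18 pallets for value 47 ; 40 left.
Take all of Route 14 (4 pallets, value 7) ; 36 pallets left.
All 28 pallets of Route 9 fit (value 45) ; 8 remain.
Only 8 pallets remain; take 8/10 of Route 27 for value 4×8/10 = 3.2.
Total value = 147.2.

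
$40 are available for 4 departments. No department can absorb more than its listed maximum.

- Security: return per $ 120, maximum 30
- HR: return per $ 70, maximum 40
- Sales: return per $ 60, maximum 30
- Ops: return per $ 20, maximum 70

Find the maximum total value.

4300

Rank by return per $: Security 120 > HR 70 > Sales 60 > Ops 20.
Security: +30 to 30 (cap) ; 10 left.
HR: +10 (room for 40) → 10. Pool exhausted.
Total = 120×30 + 70×10 = 4300.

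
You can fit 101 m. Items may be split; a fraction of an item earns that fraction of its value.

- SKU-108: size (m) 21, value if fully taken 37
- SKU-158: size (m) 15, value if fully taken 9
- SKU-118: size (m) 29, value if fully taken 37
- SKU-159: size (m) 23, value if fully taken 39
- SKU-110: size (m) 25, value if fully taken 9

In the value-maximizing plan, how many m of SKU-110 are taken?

Rank by value-to-size ratio: SKU-108 37/21≈1.76, SKU-159 39/23≈1.7, SKU-118 37/29≈1.28, SKU-158 9/15≈0.6, SKU-110 9/25≈0.36.
Take all of SKU-108 (21 m, value 37) — 80 m left.
Take all of SKU-159 (23 m, value 39) — 57 m left.
SKU-118: take in full, 29 m for value 37 — 28 left.
SKU-158: take in full, 15 m for value 9 — 13 left.
13 m left: a 13/25 share of SKU-110 gives 9×13/25 = 4.68.

13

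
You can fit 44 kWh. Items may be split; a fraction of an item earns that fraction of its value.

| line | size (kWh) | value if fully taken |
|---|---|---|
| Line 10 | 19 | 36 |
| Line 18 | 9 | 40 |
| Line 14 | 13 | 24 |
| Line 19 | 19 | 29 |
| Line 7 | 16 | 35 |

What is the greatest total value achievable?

111

Rank by value-to-size ratio: Line 18 40/9≈4.44, Line 7 35/16≈2.19, Line 10 36/19≈1.89, Line 14 24/13≈1.85, Line 19 29/19≈1.53.
All 9 kWh of Line 18 fit (value 40) → 35 remain.
Line 7: take in full, 16 kWh for value 35 → 19 left.
All 19 kWh of Line 10 fit (value 36) → 0 remain.
Total value = 111.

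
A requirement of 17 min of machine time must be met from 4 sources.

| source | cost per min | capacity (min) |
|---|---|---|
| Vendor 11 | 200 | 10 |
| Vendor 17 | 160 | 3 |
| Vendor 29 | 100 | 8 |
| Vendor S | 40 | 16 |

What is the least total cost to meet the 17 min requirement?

Use sources in increasing cost order.
Take 16 from Vendor S at 40 — need 1 more.
Take 1 from Vendor 29 at 100 to finish.
Vendor 17, Vendor 11: unused.
Cost = 16×40 + 1×100 = 740.

740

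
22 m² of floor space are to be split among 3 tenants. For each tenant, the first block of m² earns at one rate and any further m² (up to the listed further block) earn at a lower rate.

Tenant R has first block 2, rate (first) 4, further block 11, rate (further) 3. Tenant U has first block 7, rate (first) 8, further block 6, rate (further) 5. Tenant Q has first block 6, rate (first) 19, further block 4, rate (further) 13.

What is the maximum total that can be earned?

247

Order all 6 blocks by rate: Tenant Q/T1 19 > Tenant Q/T2 13 > Tenant U/T1 8 > Tenant U/T2 5 > Tenant R/T1 4 > Tenant R/T2 3.
Fill Tenant Q T1 block (6 at 19) ; 16 left.
Tenant Q T2 at 13: fill all 4 ; 12 left.
Fill Tenant U T1 block (7 at 8) ; 5 left.
Tenant U T2 at 5: only 5 left, fill 5.
Total = 19×6 + 13×4 + 8×7 + 5×5 = 247.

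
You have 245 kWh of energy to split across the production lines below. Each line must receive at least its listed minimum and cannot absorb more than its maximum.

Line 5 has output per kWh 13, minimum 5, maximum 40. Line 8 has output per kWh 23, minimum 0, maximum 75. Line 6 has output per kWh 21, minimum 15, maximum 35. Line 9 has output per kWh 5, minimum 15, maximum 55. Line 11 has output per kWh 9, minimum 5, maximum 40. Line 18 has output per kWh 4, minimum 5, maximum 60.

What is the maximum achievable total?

Meeting every minimum uses 5+0+15+15+5+5 = 45 kWh, leaving 200.
Order the production lines by output per kWh: Line 8 23 > Line 6 21 > Line 5 13 > Line 11 9 > Line 9 5 > Line 18 4.
Line 8: +75 to 75 (cap) ; 125 left.
Line 6 takes 20 more to reach its cap of 35 ; 105 left.
Line 5 takes 35 more to reach its cap of 40 ; 70 left.
Give Line 11 35 more to hit its cap of 40 ; 35 left.
Line 9 has room for 40 more but only 35 remain, so it gets 50.
Total = 13×40 + 23×75 + 21×35 + 5×50 + 9×40 + 4×5 = 3610.

3610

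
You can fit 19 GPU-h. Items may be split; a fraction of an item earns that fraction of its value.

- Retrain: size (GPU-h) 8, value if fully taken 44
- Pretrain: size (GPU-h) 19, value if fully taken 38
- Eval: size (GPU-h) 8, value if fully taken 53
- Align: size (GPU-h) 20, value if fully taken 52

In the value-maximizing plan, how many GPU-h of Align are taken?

Best value per unit of size first: Eval 53/8≈6.62, Retrain 44/8≈5.5, Align 52/20≈2.6, Pretrain 38/19≈2.
Eval: take in full, 8 GPU-h for value 53 ; 11 left.
All 8 GPU-h of Retrain fit (value 44) ; 3 remain.
Only 3 GPU-h remain; take 3/20 of Align for value 52×3/20 = 7.8.

3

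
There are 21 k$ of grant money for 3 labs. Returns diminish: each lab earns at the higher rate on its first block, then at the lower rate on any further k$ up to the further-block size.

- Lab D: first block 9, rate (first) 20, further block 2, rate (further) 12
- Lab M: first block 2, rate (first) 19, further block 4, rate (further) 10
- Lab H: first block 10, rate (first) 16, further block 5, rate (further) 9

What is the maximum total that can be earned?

378

Treat each block as its own option and order by rate: Lab D/first 20 > Lab M/first 19 > Lab H/first 16 > Lab D/second 12 > Lab M/second 10 > Lab H/second 9.
Lab D/first (20): +9 ; 12 left.
Lab M/first (19): +2 ; 10 left.
Lab H first at 16: fill all 10 ; 0 left.
Total = 20×9 + 19×2 + 16×10 = 378.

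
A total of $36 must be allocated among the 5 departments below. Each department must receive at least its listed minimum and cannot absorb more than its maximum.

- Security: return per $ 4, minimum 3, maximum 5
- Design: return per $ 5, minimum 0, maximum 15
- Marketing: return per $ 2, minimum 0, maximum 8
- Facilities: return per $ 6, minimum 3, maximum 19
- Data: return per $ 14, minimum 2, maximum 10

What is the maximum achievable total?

Meeting every minimum uses 3+0+0+3+2 = 8 $, leaving 28.
Order the departments by return per $: Data 14 > Facilities 6 > Design 5 > Security 4 > Marketing 2.
Data: +8 to 10 (cap) ; 20 left.
Give Facilities 16 more to hit its cap of 19 ; 4 left.
Only 4 left; Design takes them to reach 4.
Total = 4×3 + 5×4 + 6×19 + 14×10 = 286.

286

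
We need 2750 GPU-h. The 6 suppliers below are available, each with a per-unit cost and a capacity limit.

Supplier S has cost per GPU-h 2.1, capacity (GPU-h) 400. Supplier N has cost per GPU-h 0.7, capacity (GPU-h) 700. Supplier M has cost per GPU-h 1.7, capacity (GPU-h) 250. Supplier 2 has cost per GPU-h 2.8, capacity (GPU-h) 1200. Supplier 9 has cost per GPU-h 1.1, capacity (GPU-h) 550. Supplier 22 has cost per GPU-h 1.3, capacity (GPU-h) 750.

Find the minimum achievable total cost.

Fill from the cheapest supplier first.
Supplier N at 0.7: take all 700 GPU-h ; 2050 still needed.
Supplier 9 (1.1): use full 550 ; 1500 GPU-h to go.
Supplier 22 at 1.3: take all 750 GPU-h ; 750 still needed.
Take 250 from Supplier M at 1.7 ; need 500 more.
Supplier S (2.1): use full 400 ; 100 GPU-h to go.
Take 100 from Supplier 2 at 2.8 to finish.
Cost = 700×0.7 + 550×1.1 + 750×1.3 + 250×1.7 + 400×2.1 + 100×2.8 = 3615.

3615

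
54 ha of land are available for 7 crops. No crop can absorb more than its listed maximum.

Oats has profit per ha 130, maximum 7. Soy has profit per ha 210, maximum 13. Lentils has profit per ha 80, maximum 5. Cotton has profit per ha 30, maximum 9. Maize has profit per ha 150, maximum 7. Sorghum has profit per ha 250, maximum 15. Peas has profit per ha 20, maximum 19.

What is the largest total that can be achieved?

Order the crops by profit per ha: Sorghum 250 > Soy 210 > Maize 150 > Oats 130 > Lentils 80 > Cotton 30 > Peas 20.
Sorghum takes 15 to reach its cap of 15 → 39 left.
Give Soy 13 to hit its cap of 13 → 26 left.
Maize: +7 to 7 (cap) → 19 left.
Oats: +7 to 7 (cap) → 12 left.
Give Lentils 5 to hit its cap of 5 → 7 left.
Only 7 left; Cotton takes them to reach 7.
Total = 130×7 + 210×13 + 80×5 + 30×7 + 150×7 + 250×15 = 9050.

9050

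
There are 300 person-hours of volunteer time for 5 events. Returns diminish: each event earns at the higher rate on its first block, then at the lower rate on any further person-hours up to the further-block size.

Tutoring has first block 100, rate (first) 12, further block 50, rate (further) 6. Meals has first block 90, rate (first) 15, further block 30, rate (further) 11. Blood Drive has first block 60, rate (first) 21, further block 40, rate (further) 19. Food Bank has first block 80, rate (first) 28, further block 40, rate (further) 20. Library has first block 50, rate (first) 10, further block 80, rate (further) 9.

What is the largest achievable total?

Treat each block as its own option and order by rate: Food Bank/first 28 > Blood Drive/first 21 > Food Bank/second 20 > Blood Drive/second 19 > Meals/first 15 > Tutoring/first 12 > Meals/second 11 > Library/first 10 > Library/second 9 > Tutoring/second 6.
Fill Food Bank first block (80 at 28) → 220 left.
Blood Drive/first (21): +60 → 160 left.
Food Bank/second (20): +40 → 120 left.
Fill Blood Drive second block (40 at 19) → 80 left.
80 remain; put them into Meals first at 15.
Total = 28×80 + 21×60 + 20×40 + 19×40 + 15×80 = 6260.

6260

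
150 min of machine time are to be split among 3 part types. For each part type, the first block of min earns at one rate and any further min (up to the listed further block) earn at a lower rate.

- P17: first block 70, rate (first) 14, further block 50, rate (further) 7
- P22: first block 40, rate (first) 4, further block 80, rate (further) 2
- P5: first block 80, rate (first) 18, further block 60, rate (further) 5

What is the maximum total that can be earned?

2420

Rank every tier by rate: P5/first 18 > P17/first 14 > P17/second 7 > P5/second 5 > P22/first 4 > P22/second 2.
Fill P5 first block (80 at 18) ; 70 left.
P17/first (14): +70 ; 0 left.
Total = 18×80 + 14×70 = 2420.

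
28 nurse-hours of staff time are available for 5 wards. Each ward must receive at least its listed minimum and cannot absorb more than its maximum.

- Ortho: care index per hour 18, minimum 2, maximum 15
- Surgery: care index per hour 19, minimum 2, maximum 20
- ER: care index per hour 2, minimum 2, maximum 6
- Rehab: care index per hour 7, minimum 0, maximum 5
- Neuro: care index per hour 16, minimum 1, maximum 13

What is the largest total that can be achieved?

Meeting every minimum uses 2+2+2+0+1 = 7 nurse-hours, leaving 21.
Order the wards by care index per hour: Surgery 19 > Ortho 18 > Neuro 16 > Rehab 7 > ER 2.
Surgery takes 18 more to reach its cap of 20 — 3 left.
Ortho: +3 (room for 13) → 5. Pool exhausted.
Total = 18×5 + 19×20 + 2×2 + 16×1 = 490.

490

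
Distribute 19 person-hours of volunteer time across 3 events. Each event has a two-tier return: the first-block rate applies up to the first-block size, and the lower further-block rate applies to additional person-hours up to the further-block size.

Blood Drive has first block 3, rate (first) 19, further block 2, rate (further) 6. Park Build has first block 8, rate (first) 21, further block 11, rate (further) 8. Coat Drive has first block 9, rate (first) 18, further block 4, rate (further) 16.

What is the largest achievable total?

Treat each block as its own option and order by rate: Park Build/first 21 > Blood Drive/first 19 > Coat Drive/first 18 > Coat Drive/second 16 > Park Build/second 8 > Blood Drive/second 6.
Park Build/first (21): +8 ; 11 left.
Blood Drive first at 19: fill all 3 ; 8 left.
Coat Drive first at 18: only 8 left, fill 8.
Total = 21×8 + 19×3 + 18×8 = 369.

369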